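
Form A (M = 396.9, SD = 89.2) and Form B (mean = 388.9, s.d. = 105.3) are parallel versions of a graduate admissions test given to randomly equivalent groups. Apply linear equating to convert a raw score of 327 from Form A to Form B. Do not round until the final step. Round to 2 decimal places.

306.38

Linear equating: y = (SD_Y/SD_X)(x − M_X) + M_Y
y = (105.3/89.2)(327 − 396.9) + 388.9
y = 1.180493 × -69.9 + 388.9 = -82.5165 + 388.9 = 306.38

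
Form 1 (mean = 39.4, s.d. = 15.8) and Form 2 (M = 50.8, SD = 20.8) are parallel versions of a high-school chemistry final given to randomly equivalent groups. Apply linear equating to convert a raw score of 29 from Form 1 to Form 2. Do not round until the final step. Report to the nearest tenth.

Linear equating: y = (SD_Y/SD_X)(x − M_X) + M_Y
y = (20.8/15.8)(29 − 39.4) + 50.8
y = 1.316456 × -10.4 + 50.8 = -13.6911 + 50.8 = 37.1

37.1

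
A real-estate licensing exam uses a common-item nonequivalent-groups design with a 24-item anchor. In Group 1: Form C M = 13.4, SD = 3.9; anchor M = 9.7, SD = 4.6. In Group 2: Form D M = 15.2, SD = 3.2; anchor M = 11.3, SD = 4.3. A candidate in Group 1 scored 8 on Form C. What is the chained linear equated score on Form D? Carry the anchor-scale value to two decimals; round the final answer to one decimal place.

Form C → anchor (Group 1): v = (4.6/3.9)(8 − 13.4) + 9.7 = 3.33
anchor → Form D (Group 2): y = (3.2/4.3)(3.33 − 11.3) + 15.2 = 9.3

9.3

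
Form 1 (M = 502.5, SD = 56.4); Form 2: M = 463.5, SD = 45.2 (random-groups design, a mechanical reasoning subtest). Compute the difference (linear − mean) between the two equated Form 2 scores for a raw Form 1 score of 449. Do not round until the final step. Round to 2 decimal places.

10.62

Mean-equated: 449 + (463.5 − 502.5) = 410.00
Linear-equated: (45.2/56.4)(449 − 502.5) + 463.5 = 420.624
Difference = 420.624 − 410.00 = 10.62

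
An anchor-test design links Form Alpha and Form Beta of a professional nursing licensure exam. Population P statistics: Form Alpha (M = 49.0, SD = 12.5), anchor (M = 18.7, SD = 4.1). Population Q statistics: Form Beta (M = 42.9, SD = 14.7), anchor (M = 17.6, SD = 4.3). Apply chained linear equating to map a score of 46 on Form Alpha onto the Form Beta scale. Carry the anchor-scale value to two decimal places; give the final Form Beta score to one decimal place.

43.3

Form Alpha → anchor (Population P): v = (4.1/12.5)(46 − 49.0) + 18.7 = 17.72
anchor → Form Beta (Population Q): y = (14.7/4.3)(17.72 − 17.6) + 42.9 = 43.3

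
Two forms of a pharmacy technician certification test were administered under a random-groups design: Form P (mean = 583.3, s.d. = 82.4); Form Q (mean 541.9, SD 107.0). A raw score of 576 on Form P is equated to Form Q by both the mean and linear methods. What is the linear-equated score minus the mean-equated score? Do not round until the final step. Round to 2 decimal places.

Mean-equated: 576 + (541.9 − 583.3) = 534.60
Linear-equated: (107.0/82.4)(576 − 583.3) + 541.9 = 532.421
Difference = 532.421 − 534.60 = -2.18

-2.18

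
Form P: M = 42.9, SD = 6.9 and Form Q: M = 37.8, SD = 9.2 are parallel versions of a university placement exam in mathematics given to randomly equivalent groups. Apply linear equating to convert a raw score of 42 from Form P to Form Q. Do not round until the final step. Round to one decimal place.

36.6

Linear equating: y = (SD_Y/SD_X)(x − M_X) + M_Y
y = (9.2/6.9)(42 − 42.9) + 37.8
y = 1.333333 × -0.9 + 37.8 = -1.2000 + 37.8 = 36.6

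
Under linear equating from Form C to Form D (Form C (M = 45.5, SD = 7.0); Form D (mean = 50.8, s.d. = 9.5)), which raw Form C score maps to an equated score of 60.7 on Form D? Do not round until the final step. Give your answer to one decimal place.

Invert y = (SD_Y/SD_X)(x − M_X) + M_Y:
x = (SD_X/SD_Y)(y − M_Y) + M_X = (7.0/9.5)(60.7 − 50.8) + 45.5
x = 0.736842 × 9.900 + 45.5 = 52.8

52.8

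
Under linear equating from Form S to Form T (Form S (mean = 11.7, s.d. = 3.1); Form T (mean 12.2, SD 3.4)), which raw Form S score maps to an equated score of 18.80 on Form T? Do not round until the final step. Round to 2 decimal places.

Invert y = (SD_Y/SD_X)(x − M_X) + M_Y:
x = (SD_X/SD_Y)(y − M_Y) + M_X = (3.1/3.4)(18.80 − 12.2) + 11.7
x = 0.911765 × 6.600 + 11.7 = 17.72

17.72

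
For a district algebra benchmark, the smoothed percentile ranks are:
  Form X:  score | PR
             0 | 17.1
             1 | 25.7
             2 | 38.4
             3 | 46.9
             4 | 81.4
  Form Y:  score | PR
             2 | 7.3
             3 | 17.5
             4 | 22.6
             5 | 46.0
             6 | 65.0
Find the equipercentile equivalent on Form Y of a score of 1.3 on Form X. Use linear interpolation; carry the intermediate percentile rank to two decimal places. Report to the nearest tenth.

PR of 1.3 on Form X: 25.7 + (1.3 − 1)/(2 − 1) × (38.4 − 25.7) = 29.51
On Form Y, PR 29.51 falls between score 4 (PR 22.6) and 5 (PR 46.0).
Interpolate: 4 + (29.51 − 22.6)/(46.0 − 22.6) × (5 − 4) = 4.3

4.3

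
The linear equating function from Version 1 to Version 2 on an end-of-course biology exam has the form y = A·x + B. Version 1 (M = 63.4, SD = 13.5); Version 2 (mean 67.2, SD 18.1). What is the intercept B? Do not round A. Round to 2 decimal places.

A = SD_Y / SD_X = 18.1 / 13.5 = 1.340741
B = M_Y − A·M_X = 67.2 − 1.340741 × 63.4 = -17.80

-17.80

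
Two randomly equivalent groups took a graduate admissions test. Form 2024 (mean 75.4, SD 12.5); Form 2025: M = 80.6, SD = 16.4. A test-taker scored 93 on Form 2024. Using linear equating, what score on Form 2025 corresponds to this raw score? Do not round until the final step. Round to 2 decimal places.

Linear equating: y = (SD_Y/SD_X)(x − M_X) + M_Y
y = (16.4/12.5)(93 − 75.4) + 80.6
y = 1.312000 × 17.6 + 80.6 = 23.0912 + 80.6 = 103.69

103.69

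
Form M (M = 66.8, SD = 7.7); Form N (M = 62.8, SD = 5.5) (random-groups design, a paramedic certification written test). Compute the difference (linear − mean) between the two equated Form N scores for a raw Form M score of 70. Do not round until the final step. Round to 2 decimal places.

Mean-equated: 70 + (62.8 − 66.8) = 66.00
Linear-equated: (5.5/7.7)(70 − 66.8) + 62.8 = 65.086
Difference = 65.086 − 66.00 = -0.91

-0.91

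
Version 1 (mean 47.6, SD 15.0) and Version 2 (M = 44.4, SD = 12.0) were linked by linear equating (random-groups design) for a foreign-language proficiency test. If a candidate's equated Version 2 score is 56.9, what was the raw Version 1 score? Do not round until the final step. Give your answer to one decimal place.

63.2

Invert y = (SD_Y/SD_X)(x − M_X) + M_Y:
x = (SD_X/SD_Y)(y − M_Y) + M_X = (15.0/12.0)(56.9 − 44.4) + 47.6
x = 1.250000 × 12.500 + 47.6 = 63.2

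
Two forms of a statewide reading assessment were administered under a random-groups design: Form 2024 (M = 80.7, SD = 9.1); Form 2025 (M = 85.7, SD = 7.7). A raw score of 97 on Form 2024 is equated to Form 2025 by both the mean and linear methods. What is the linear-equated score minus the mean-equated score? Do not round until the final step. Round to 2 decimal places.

Mean-equated: 97 + (85.7 − 80.7) = 102.00
Linear-equated: (7.7/9.1)(97 − 80.7) + 85.7 = 99.492
Difference = 99.492 − 102.00 = -2.51

-2.51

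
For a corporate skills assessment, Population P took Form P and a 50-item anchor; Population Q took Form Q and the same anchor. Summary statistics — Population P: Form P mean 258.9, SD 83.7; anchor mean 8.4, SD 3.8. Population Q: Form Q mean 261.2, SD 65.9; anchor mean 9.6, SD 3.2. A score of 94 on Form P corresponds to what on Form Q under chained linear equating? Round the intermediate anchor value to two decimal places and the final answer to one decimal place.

Form P → anchor (Population P): v = (3.8/83.7)(94 − 258.9) + 8.4 = 0.91
anchor → Form Q (Population Q): y = (65.9/3.2)(0.91 − 9.6) + 261.2 = 82.2

82.2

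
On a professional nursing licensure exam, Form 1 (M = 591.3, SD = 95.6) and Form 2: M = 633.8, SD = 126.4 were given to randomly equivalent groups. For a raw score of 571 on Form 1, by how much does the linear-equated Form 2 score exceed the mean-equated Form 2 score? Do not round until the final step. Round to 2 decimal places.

Mean-equated: 571 + (633.8 − 591.3) = 613.50
Linear-equated: (126.4/95.6)(571 − 591.3) + 633.8 = 606.960
Difference = 606.960 − 613.50 = -6.54

-6.54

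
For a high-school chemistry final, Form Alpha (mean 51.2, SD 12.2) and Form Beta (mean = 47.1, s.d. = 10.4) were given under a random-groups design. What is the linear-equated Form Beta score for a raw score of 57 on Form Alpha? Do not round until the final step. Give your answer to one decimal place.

Linear equating: y = (SD_Y/SD_X)(x − M_X) + M_Y
y = (10.4/12.2)(57 − 51.2) + 47.1
y = 0.852459 × 5.8 + 47.1 = 4.9443 + 47.1 = 52.0

52.0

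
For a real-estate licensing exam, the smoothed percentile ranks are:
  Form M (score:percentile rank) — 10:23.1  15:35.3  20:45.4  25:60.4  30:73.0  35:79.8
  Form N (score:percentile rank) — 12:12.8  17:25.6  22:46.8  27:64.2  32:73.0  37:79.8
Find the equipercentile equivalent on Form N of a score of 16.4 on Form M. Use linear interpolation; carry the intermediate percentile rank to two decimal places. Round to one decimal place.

20.0

PR of 16.4 on Form M: 35.3 + (16.4 − 15)/(20 − 15) × (45.4 − 35.3) = 38.13
On Form N, PR 38.13 falls between score 17 (PR 25.6) and 22 (PR 46.8).
Interpolate: 17 + (38.13 − 25.6)/(46.8 − 25.6) × (22 − 17) = 20.0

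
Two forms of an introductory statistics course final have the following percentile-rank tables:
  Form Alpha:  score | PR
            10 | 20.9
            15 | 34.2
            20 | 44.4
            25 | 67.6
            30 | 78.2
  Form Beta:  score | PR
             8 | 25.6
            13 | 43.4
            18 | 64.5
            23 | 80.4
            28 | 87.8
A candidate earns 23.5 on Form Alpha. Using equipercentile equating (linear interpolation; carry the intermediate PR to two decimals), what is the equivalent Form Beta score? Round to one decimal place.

17.1

PR of 23.5 on Form Alpha: 44.4 + (23.5 − 20)/(25 − 20) × (67.6 − 44.4) = 60.64
On Form Beta, PR 60.64 falls between score 13 (PR 43.4) and 18 (PR 64.5).
Interpolate: 13 + (60.64 − 43.4)/(64.5 − 43.4) × (18 − 13) = 17.1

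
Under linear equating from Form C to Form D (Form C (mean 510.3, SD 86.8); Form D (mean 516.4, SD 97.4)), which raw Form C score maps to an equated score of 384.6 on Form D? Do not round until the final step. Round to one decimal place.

392.8

Invert y = (SD_Y/SD_X)(x − M_X) + M_Y:
x = (SD_X/SD_Y)(y − M_Y) + M_X = (86.8/97.4)(384.6 − 516.4) + 510.3
x = 0.891170 × -131.800 + 510.3 = 392.8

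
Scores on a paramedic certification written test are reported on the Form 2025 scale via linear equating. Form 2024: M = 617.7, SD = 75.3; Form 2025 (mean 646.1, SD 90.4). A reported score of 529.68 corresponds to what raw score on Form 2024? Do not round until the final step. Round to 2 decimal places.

Invert y = (SD_Y/SD_X)(x − M_X) + M_Y:
x = (SD_X/SD_Y)(y − M_Y) + M_X = (75.3/90.4)(529.68 − 646.1) + 617.7
x = 0.832965 × -116.420 + 617.7 = 520.73

520.73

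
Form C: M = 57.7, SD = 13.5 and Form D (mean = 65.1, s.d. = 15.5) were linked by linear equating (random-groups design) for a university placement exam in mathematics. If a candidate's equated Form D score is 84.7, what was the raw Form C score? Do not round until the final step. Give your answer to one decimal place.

74.8

Invert y = (SD_Y/SD_X)(x − M_X) + M_Y:
x = (SD_X/SD_Y)(y − M_Y) + M_X = (13.5/15.5)(84.7 − 65.1) + 57.7
x = 0.870968 × 19.600 + 57.7 = 74.8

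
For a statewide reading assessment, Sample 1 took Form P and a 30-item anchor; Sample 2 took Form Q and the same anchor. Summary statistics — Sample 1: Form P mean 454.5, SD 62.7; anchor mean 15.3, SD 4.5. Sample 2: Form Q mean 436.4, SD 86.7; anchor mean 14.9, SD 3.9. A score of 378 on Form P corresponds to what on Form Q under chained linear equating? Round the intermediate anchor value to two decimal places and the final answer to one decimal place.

Form P → anchor (Sample 1): v = (4.5/62.7)(378 − 454.5) + 15.3 = 9.81
anchor → Form Q (Sample 2): y = (86.7/3.9)(9.81 − 14.9) + 436.4 = 323.2

323.2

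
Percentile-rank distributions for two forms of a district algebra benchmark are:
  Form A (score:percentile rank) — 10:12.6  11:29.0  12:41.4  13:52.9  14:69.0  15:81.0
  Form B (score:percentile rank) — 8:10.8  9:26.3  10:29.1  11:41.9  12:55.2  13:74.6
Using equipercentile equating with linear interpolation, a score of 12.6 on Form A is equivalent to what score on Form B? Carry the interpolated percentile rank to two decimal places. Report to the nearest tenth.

PR of 12.6 on Form A: 41.4 + (12.6 − 12)/(13 − 12) × (52.9 − 41.4) = 48.30
On Form B, PR 48.30 falls between score 11 (PR 41.9) and 12 (PR 55.2).
Interpolate: 11 + (48.30 − 41.9)/(55.2 − 41.9) × (12 − 11) = 11.5

11.5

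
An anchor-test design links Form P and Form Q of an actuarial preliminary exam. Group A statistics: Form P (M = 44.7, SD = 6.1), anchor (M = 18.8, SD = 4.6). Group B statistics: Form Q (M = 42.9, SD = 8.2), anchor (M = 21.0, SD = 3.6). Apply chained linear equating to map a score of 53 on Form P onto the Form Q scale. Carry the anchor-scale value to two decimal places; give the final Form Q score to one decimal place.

52.1

Form P → anchor (Group A): v = (4.6/6.1)(53 − 44.7) + 18.8 = 25.06
anchor → Form Q (Group B): y = (8.2/3.6)(25.06 − 21.0) + 42.9 = 52.1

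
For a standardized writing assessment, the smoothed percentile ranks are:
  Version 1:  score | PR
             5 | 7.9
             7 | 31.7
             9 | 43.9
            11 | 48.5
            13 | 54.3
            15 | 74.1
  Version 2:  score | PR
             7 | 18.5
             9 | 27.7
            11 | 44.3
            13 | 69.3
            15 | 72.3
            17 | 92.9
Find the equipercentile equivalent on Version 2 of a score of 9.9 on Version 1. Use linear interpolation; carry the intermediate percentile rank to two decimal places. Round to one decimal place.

11.1

PR of 9.9 on Version 1: 43.9 + (9.9 − 9)/(11 − 9) × (48.5 − 43.9) = 45.97
On Version 2, PR 45.97 falls between score 11 (PR 44.3) and 13 (PR 69.3).
Interpolate: 11 + (45.97 − 44.3)/(69.3 − 44.3) × (13 − 11) = 11.1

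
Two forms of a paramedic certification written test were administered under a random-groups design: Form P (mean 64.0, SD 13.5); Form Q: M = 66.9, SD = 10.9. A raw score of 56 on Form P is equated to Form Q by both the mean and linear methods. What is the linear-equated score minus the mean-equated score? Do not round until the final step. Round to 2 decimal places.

Mean-equated: 56 + (66.9 − 64.0) = 58.90
Linear-equated: (10.9/13.5)(56 − 64.0) + 66.9 = 60.441
Difference = 60.441 − 58.90 = 1.54

1.54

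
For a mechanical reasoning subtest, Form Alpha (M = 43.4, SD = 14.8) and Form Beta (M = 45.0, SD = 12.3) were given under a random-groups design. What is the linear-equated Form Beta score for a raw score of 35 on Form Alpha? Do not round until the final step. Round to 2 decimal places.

Linear equating: y = (SD_Y/SD_X)(x − M_X) + M_Y
y = (12.3/14.8)(35 − 43.4) + 45.0
y = 0.831081 × -8.4 + 45.0 = -6.9811 + 45.0 = 38.02

38.02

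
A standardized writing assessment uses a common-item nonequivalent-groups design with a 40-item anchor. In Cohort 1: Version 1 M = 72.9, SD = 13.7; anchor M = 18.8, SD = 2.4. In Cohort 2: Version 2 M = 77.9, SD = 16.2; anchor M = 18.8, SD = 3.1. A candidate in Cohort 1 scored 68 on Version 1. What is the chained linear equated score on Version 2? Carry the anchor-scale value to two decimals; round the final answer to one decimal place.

Version 1 → anchor (Cohort 1): v = (2.4/13.7)(68 − 72.9) + 18.8 = 17.94
anchor → Version 2 (Cohort 2): y = (16.2/3.1)(17.94 − 18.8) + 77.9 = 73.4

73.4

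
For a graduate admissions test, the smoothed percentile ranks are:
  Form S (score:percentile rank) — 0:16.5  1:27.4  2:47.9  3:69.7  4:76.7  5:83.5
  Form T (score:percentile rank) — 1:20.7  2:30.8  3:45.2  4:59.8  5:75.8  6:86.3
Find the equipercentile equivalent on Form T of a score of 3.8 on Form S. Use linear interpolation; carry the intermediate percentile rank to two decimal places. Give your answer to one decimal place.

5.0

PR of 3.8 on Form S: 69.7 + (3.8 − 3)/(4 − 3) × (76.7 − 69.7) = 75.30
On Form T, PR 75.30 falls between score 4 (PR 59.8) and 5 (PR 75.8).
Interpolate: 4 + (75.30 − 59.8)/(75.8 − 59.8) × (5 − 4) = 5.0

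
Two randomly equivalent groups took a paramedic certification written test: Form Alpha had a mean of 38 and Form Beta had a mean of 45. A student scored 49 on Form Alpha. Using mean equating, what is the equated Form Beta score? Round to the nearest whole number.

56

Mean equating: y = x + (M_Y − M_X) = 49 + (45 − 38) = 56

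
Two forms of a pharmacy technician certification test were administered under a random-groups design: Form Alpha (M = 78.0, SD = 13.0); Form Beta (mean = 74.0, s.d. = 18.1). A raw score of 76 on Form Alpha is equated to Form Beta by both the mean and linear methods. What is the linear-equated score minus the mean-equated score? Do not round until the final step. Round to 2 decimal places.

Mean-equated: 76 + (74.0 − 78.0) = 72.00
Linear-equated: (18.1/13.0)(76 − 78.0) + 74.0 = 71.215
Difference = 71.215 − 72.00 = -0.78

-0.78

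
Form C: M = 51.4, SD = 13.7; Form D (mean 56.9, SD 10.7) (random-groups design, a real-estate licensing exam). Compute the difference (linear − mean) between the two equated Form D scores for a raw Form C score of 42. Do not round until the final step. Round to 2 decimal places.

2.06

Mean-equated: 42 + (56.9 − 51.4) = 47.50
Linear-equated: (10.7/13.7)(42 − 51.4) + 56.9 = 49.558
Difference = 49.558 − 47.50 = 2.06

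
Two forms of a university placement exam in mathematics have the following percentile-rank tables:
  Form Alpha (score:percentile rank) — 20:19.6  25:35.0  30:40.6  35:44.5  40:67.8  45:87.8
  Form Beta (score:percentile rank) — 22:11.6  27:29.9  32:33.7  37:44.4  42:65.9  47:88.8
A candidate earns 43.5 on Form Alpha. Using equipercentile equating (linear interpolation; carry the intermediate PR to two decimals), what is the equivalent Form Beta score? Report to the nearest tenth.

PR of 43.5 on Form Alpha: 67.8 + (43.5 − 40)/(45 − 40) × (87.8 − 67.8) = 81.80
On Form Beta, PR 81.80 falls between score 42 (PR 65.9) and 47 (PR 88.8).
Interpolate: 42 + (81.80 − 65.9)/(88.8 − 65.9) × (47 − 42) = 45.5

45.5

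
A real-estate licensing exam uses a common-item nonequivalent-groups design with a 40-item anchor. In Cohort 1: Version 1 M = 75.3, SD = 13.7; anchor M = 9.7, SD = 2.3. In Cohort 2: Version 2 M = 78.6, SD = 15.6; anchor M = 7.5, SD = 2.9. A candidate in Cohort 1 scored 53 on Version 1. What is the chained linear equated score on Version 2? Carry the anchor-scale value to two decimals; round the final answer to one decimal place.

70.3

Version 1 → anchor (Cohort 1): v = (2.3/13.7)(53 − 75.3) + 9.7 = 5.96
anchor → Version 2 (Cohort 2): y = (15.6/2.9)(5.96 − 7.5) + 78.6 = 70.3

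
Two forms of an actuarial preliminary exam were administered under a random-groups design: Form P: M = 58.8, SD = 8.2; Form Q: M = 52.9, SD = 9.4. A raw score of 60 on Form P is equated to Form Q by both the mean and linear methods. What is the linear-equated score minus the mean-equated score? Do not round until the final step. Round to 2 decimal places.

Mean-equated: 60 + (52.9 − 58.8) = 54.10
Linear-equated: (9.4/8.2)(60 − 58.8) + 52.9 = 54.276
Difference = 54.276 − 54.10 = 0.18

0.18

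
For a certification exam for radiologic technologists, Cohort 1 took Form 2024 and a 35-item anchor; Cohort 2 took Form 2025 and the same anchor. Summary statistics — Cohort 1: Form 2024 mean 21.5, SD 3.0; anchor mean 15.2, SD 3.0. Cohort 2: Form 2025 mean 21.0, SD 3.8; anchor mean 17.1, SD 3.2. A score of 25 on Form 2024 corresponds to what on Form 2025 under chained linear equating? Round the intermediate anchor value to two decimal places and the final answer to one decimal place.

Form 2024 → anchor (Cohort 1): v = (3.0/3.0)(25 − 21.5) + 15.2 = 18.70
anchor → Form 2025 (Cohort 2): y = (3.8/3.2)(18.70 − 17.1) + 21.0 = 22.9

22.9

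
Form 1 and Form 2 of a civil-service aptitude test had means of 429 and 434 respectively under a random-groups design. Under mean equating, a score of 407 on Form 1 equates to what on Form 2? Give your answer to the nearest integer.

412

Mean equating: y = x + (M_Y − M_X) = 407 + (434 − 429) = 412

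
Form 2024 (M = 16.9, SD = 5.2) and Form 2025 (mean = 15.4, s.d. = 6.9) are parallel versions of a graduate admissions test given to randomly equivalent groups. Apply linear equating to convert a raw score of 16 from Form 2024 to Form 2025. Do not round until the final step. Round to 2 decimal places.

14.21

Linear equating: y = (SD_Y/SD_X)(x − M_X) + M_Y
y = (6.9/5.2)(16 − 16.9) + 15.4
y = 1.326923 × -0.9 + 15.4 = -1.1942 + 15.4 = 14.21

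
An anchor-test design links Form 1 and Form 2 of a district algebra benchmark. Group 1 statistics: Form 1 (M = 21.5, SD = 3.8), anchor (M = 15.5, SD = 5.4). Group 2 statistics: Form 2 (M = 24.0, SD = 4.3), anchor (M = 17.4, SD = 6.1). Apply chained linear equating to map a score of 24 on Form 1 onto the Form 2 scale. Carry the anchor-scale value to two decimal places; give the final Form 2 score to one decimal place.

25.2

Form 1 → anchor (Group 1): v = (5.4/3.8)(24 − 21.5) + 15.5 = 19.05
anchor → Form 2 (Group 2): y = (4.3/6.1)(19.05 − 17.4) + 24.0 = 25.2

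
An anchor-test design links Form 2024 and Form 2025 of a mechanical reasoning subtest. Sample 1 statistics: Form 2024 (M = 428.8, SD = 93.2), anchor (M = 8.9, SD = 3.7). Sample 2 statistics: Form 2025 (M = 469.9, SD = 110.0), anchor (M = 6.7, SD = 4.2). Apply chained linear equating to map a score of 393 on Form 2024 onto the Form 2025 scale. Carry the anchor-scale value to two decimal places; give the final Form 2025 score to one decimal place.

Form 2024 → anchor (Sample 1): v = (3.7/93.2)(393 − 428.8) + 8.9 = 7.48
anchor → Form 2025 (Sample 2): y = (110.0/4.2)(7.48 − 6.7) + 469.9 = 490.3

490.3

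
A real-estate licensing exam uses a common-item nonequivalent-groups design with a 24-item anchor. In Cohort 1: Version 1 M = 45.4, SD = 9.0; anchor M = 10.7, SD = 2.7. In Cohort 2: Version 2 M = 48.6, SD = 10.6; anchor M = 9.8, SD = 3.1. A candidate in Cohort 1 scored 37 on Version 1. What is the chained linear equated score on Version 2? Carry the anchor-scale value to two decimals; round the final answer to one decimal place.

43.1

Version 1 → anchor (Cohort 1): v = (2.7/9.0)(37 − 45.4) + 10.7 = 8.18
anchor → Version 2 (Cohort 2): y = (10.6/3.1)(8.18 − 9.8) + 48.6 = 43.1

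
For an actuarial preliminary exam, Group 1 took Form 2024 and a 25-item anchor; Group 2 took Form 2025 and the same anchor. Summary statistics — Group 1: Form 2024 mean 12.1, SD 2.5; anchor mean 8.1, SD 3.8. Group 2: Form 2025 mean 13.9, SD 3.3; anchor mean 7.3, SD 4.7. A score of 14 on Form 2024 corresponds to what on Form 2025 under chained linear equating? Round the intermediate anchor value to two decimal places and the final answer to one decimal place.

16.5

Form 2024 → anchor (Group 1): v = (3.8/2.5)(14 − 12.1) + 8.1 = 10.99
anchor → Form 2025 (Group 2): y = (3.3/4.7)(10.99 − 7.3) + 13.9 = 16.5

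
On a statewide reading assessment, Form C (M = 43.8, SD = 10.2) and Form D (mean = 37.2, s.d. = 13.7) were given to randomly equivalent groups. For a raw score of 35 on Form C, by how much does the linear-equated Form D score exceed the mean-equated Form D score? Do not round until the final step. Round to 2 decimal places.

Mean-equated: 35 + (37.2 − 43.8) = 28.40
Linear-equated: (13.7/10.2)(35 − 43.8) + 37.2 = 25.380
Difference = 25.380 − 28.40 = -3.02

-3.02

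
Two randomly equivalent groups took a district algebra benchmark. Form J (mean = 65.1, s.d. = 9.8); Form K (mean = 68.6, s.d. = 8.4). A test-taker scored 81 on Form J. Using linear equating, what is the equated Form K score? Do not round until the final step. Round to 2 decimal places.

Linear equating: y = (SD_Y/SD_X)(x − M_X) + M_Y
y = (8.4/9.8)(81 − 65.1) + 68.6
y = 0.857143 × 15.9 + 68.6 = 13.6286 + 68.6 = 82.23

82.23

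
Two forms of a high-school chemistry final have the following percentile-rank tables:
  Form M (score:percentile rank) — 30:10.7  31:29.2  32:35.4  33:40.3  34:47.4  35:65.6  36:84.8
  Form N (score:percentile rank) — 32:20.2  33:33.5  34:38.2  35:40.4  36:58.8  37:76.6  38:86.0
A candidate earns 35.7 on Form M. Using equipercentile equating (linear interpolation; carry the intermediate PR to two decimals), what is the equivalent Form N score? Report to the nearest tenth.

PR of 35.7 on Form M: 65.6 + (35.7 − 35)/(36 − 35) × (84.8 − 65.6) = 79.04
On Form N, PR 79.04 falls between score 37 (PR 76.6) and 38 (PR 86.0).
Interpolate: 37 + (79.04 − 76.6)/(86.0 − 76.6) × (38 − 37) = 37.3

37.3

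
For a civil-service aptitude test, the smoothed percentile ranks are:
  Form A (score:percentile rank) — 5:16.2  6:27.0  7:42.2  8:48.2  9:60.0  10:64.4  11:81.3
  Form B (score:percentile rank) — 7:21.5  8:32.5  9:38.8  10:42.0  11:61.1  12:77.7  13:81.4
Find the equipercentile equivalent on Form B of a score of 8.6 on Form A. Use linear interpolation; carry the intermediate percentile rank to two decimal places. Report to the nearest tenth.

10.7

PR of 8.6 on Form A: 48.2 + (8.6 − 8)/(9 − 8) × (60.0 − 48.2) = 55.28
On Form B, PR 55.28 falls between score 10 (PR 42.0) and 11 (PR 61.1).
Interpolate: 10 + (55.28 − 42.0)/(61.1 − 42.0) × (11 − 10) = 10.7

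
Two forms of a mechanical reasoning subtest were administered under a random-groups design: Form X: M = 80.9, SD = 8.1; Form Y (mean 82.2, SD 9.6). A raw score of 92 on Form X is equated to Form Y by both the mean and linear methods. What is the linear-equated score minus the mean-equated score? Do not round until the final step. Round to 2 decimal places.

2.06

Mean-equated: 92 + (82.2 − 80.9) = 93.30
Linear-equated: (9.6/8.1)(92 − 80.9) + 82.2 = 95.356
Difference = 95.356 − 93.30 = 2.06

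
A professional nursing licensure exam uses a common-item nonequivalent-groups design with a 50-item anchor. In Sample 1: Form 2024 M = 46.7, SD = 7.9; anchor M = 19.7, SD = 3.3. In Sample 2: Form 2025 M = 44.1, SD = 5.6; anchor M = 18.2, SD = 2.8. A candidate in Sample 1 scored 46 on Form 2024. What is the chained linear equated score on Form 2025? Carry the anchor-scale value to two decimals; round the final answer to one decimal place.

46.5

Form 2024 → anchor (Sample 1): v = (3.3/7.9)(46 − 46.7) + 19.7 = 19.41
anchor → Form 2025 (Sample 2): y = (5.6/2.8)(19.41 − 18.2) + 44.1 = 46.5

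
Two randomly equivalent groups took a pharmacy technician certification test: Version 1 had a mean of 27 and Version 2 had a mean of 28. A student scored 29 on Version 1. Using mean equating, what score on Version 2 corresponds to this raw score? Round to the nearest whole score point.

Mean equating: y = x + (M_Y − M_X) = 29 + (28 − 27) = 30

30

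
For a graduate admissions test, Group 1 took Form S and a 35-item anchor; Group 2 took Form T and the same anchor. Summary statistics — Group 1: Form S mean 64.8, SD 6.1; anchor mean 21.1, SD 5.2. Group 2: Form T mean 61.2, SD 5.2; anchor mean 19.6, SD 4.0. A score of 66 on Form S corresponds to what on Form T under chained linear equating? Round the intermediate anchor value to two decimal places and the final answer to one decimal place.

64.5

Form S → anchor (Group 1): v = (5.2/6.1)(66 − 64.8) + 21.1 = 22.12
anchor → Form T (Group 2): y = (5.2/4.0)(22.12 − 19.6) + 61.2 = 64.5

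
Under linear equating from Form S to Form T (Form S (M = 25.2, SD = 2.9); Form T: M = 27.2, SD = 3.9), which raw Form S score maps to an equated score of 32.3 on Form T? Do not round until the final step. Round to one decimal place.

29.0

Invert y = (SD_Y/SD_X)(x − M_X) + M_Y:
x = (SD_X/SD_Y)(y − M_Y) + M_X = (2.9/3.9)(32.3 − 27.2) + 25.2
x = 0.743590 × 5.100 + 25.2 = 29.0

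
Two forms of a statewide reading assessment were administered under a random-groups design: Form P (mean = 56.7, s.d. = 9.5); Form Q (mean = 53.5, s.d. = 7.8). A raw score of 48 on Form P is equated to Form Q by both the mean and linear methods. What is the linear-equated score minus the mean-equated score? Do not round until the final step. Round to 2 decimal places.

Mean-equated: 48 + (53.5 − 56.7) = 44.80
Linear-equated: (7.8/9.5)(48 − 56.7) + 53.5 = 46.357
Difference = 46.357 − 44.80 = 1.56

1.56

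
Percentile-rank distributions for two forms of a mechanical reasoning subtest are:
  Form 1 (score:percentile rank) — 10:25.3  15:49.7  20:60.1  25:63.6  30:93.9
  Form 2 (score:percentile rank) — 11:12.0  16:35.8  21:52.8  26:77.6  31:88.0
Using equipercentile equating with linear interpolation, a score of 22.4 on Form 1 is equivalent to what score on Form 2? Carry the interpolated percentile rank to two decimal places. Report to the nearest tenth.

PR of 22.4 on Form 1: 60.1 + (22.4 − 20)/(25 − 20) × (63.6 − 60.1) = 61.78
On Form 2, PR 61.78 falls between score 21 (PR 52.8) and 26 (PR 77.6).
Interpolate: 21 + (61.78 − 52.8)/(77.6 − 52.8) × (26 − 21) = 22.8

22.8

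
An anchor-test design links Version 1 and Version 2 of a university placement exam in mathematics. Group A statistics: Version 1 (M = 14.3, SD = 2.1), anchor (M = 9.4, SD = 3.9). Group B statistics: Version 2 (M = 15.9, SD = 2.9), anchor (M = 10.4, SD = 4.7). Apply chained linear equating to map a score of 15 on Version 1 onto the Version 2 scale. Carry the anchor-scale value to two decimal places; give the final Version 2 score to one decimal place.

Version 1 → anchor (Group A): v = (3.9/2.1)(15 − 14.3) + 9.4 = 10.70
anchor → Version 2 (Group B): y = (2.9/4.7)(10.70 − 10.4) + 15.9 = 16.1

16.1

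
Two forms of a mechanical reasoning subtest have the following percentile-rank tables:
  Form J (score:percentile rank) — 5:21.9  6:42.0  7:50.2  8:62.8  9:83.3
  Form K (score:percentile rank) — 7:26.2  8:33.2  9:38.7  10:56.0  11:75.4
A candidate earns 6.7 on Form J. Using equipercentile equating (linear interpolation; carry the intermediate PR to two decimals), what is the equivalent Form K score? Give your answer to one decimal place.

9.5

PR of 6.7 on Form J: 42.0 + (6.7 − 6)/(7 − 6) × (50.2 − 42.0) = 47.74
On Form K, PR 47.74 falls between score 9 (PR 38.7) and 10 (PR 56.0).
Interpolate: 9 + (47.74 − 38.7)/(56.0 − 38.7) × (10 − 9) = 9.5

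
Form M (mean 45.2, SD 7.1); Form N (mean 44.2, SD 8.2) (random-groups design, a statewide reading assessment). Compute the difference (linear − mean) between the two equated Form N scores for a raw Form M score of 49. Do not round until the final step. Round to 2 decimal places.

0.59

Mean-equated: 49 + (44.2 − 45.2) = 48.00
Linear-equated: (8.2/7.1)(49 − 45.2) + 44.2 = 48.589
Difference = 48.589 − 48.00 = 0.59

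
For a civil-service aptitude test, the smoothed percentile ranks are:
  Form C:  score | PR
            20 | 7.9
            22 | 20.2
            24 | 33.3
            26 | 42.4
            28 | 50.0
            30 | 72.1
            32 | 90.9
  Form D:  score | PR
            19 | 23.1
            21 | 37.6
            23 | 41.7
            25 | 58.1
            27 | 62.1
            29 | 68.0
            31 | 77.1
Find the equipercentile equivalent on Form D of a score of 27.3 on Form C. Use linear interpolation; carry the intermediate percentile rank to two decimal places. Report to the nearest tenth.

23.7

PR of 27.3 on Form C: 42.4 + (27.3 − 26)/(28 − 26) × (50.0 − 42.4) = 47.34
On Form D, PR 47.34 falls between score 23 (PR 41.7) and 25 (PR 58.1).
Interpolate: 23 + (47.34 − 41.7)/(58.1 − 41.7) × (25 − 23) = 23.7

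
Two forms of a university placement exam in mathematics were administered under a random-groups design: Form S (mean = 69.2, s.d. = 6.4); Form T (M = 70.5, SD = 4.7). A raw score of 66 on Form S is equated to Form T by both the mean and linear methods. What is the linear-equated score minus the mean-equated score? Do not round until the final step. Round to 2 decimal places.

Mean-equated: 66 + (70.5 − 69.2) = 67.30
Linear-equated: (4.7/6.4)(66 − 69.2) + 70.5 = 68.150
Difference = 68.150 − 67.30 = 0.85

0.85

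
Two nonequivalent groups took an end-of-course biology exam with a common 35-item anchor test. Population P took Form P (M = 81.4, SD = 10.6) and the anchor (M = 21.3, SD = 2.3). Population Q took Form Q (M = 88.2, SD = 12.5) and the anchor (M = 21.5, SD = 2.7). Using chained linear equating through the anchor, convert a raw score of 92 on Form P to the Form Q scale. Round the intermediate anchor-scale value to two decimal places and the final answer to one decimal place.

97.9

Form P → anchor (Population P): v = (2.3/10.6)(92 − 81.4) + 21.3 = 23.60
anchor → Form Q (Population Q): y = (12.5/2.7)(23.60 − 21.5) + 88.2 = 97.9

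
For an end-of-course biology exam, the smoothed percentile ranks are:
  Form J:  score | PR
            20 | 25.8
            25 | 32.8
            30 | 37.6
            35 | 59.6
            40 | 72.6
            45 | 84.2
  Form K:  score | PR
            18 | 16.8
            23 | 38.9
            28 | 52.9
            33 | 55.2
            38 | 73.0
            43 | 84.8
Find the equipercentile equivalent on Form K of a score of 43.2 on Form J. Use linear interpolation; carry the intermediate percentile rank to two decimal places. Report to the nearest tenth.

41.0

PR of 43.2 on Form J: 72.6 + (43.2 − 40)/(45 − 40) × (84.2 − 72.6) = 80.02
On Form K, PR 80.02 falls between score 38 (PR 73.0) and 43 (PR 84.8).
Interpolate: 38 + (80.02 − 73.0)/(84.8 − 73.0) × (43 − 38) = 41.0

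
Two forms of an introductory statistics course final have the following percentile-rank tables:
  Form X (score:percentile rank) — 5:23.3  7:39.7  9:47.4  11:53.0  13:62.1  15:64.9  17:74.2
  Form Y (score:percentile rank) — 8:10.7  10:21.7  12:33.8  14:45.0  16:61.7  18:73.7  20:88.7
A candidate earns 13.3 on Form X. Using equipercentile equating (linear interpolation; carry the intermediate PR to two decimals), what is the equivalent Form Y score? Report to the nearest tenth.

PR of 13.3 on Form X: 62.1 + (13.3 − 13)/(15 − 13) × (64.9 − 62.1) = 62.52
On Form Y, PR 62.52 falls between score 16 (PR 61.7) and 18 (PR 73.7).
Interpolate: 16 + (62.52 − 61.7)/(73.7 − 61.7) × (18 − 16) = 16.1

16.1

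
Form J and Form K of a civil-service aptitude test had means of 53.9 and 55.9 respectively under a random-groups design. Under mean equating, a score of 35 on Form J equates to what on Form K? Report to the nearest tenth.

37.0

Mean equating: y = x + (M_Y − M_X) = 35 + (55.9 − 53.9) = 37.0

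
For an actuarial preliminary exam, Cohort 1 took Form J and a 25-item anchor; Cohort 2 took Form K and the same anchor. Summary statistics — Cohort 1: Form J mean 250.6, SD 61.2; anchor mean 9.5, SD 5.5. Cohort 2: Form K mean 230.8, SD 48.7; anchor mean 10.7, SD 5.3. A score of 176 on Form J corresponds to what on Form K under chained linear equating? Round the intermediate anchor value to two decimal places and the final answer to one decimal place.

Form J → anchor (Cohort 1): v = (5.5/61.2)(176 − 250.6) + 9.5 = 2.80
anchor → Form K (Cohort 2): y = (48.7/5.3)(2.80 − 10.7) + 230.8 = 158.2

158.2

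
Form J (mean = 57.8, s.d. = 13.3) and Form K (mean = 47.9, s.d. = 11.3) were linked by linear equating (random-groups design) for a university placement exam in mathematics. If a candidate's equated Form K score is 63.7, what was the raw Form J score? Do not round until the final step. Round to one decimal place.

76.4

Invert y = (SD_Y/SD_X)(x − M_X) + M_Y:
x = (SD_X/SD_Y)(y − M_Y) + M_X = (13.3/11.3)(63.7 − 47.9) + 57.8
x = 1.176991 × 15.800 + 57.8 = 76.4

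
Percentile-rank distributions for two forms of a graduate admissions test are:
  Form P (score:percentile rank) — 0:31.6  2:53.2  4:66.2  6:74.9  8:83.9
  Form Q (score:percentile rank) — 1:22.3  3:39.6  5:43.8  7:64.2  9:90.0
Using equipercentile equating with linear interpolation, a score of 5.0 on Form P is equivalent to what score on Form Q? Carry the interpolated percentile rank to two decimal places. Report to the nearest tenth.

7.5

PR of 5.0 on Form P: 66.2 + (5.0 − 4)/(6 − 4) × (74.9 − 66.2) = 70.55
On Form Q, PR 70.55 falls between score 7 (PR 64.2) and 9 (PR 90.0).
Interpolate: 7 + (70.55 − 64.2)/(90.0 − 64.2) × (9 − 7) = 7.5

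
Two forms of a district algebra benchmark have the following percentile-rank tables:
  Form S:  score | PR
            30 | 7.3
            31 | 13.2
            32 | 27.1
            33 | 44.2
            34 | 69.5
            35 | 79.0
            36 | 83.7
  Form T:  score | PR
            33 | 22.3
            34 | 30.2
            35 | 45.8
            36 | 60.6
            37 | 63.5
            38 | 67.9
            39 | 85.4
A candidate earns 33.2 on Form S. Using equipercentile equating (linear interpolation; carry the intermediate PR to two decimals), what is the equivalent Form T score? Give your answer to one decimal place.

PR of 33.2 on Form S: 44.2 + (33.2 − 33)/(34 − 33) × (69.5 − 44.2) = 49.26
On Form T, PR 49.26 falls between score 35 (PR 45.8) and 36 (PR 60.6).
Interpolate: 35 + (49.26 − 45.8)/(60.6 − 45.8) × (36 − 35) = 35.2

35.2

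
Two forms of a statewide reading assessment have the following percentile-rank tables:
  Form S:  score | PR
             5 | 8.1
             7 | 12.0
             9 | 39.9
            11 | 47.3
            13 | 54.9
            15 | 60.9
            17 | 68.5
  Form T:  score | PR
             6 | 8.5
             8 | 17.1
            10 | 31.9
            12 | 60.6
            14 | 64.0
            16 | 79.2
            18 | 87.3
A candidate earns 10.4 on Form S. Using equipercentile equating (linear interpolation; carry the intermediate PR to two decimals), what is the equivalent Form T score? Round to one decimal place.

10.9

PR of 10.4 on Form S: 39.9 + (10.4 − 9)/(11 − 9) × (47.3 − 39.9) = 45.08
On Form T, PR 45.08 falls between score 10 (PR 31.9) and 12 (PR 60.6).
Interpolate: 10 + (45.08 − 31.9)/(60.6 − 31.9) × (12 − 10) = 10.9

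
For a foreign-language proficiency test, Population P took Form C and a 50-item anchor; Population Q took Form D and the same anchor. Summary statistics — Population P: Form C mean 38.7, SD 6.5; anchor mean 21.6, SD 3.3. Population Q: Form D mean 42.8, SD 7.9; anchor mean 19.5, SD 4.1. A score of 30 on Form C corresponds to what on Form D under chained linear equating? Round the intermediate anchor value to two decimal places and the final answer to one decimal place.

Form C → anchor (Population P): v = (3.3/6.5)(30 − 38.7) + 21.6 = 17.18
anchor → Form D (Population Q): y = (7.9/4.1)(17.18 − 19.5) + 42.8 = 38.3

38.3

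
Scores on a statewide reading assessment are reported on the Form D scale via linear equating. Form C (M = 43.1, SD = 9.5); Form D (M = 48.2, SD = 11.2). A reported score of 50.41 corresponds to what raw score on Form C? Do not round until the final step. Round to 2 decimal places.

Invert y = (SD_Y/SD_X)(x − M_X) + M_Y:
x = (SD_X/SD_Y)(y − M_Y) + M_X = (9.5/11.2)(50.41 − 48.2) + 43.1
x = 0.848214 × 2.210 + 43.1 = 44.97

44.97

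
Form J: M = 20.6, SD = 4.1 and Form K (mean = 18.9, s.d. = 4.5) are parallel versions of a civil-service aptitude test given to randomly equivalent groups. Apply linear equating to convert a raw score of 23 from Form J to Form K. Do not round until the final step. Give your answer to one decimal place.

Linear equating: y = (SD_Y/SD_X)(x − M_X) + M_Y
y = (4.5/4.1)(23 − 20.6) + 18.9
y = 1.097561 × 2.4 + 18.9 = 2.6341 + 18.9 = 21.5

21.5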